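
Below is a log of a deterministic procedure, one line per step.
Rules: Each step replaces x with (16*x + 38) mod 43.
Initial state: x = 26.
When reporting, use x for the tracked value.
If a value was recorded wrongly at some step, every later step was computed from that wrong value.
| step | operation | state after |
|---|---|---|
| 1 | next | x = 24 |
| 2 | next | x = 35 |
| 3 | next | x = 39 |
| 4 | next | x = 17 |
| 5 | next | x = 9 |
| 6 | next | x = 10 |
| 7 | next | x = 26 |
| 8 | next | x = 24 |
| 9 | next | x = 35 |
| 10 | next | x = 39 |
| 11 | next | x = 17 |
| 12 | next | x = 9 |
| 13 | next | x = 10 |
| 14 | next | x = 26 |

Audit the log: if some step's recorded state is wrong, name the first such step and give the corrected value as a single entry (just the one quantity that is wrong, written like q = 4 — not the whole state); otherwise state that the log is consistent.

step 1: x = (16*26 + 38) mod 43 = 24 -> confirmed correct
step 2: x = (16*24 + 38) mod 43 = 35 -> verified
step 3: x = (16*35 + 38) mod 43 = 39 -> no discrepancy
step 4: x = (16*39 + 38) mod 43 = 17 -> same as recorded
step 5: x = (16*17 + 38) mod 43 = 9 -> same as recorded
step 6: x = (16*9 + 38) mod 43 = 10 -> same as recorded
step 7: x = (16*10 + 38) mod 43 = 26 -> no discrepancy
step 8: x = (16*26 + 38) mod 43 = 24 -> agrees with the log
step 9: x = (16*24 + 38) mod 43 = 35 -> in agreement
step 10: x = (16*35 + 38) mod 43 = 39 -> checks out
step 11: x = (16*39 + 38) mod 43 = 17 -> confirmed correct
step 12: x = (16*17 + 38) mod 43 = 9 -> matches
step 13: x = (16*9 + 38) mod 43 = 10 -> same as recorded
step 14: x = (16*10 + 38) mod 43 = 26 -> exactly as logged
Each recorded entry agrees with the recomputation.

no error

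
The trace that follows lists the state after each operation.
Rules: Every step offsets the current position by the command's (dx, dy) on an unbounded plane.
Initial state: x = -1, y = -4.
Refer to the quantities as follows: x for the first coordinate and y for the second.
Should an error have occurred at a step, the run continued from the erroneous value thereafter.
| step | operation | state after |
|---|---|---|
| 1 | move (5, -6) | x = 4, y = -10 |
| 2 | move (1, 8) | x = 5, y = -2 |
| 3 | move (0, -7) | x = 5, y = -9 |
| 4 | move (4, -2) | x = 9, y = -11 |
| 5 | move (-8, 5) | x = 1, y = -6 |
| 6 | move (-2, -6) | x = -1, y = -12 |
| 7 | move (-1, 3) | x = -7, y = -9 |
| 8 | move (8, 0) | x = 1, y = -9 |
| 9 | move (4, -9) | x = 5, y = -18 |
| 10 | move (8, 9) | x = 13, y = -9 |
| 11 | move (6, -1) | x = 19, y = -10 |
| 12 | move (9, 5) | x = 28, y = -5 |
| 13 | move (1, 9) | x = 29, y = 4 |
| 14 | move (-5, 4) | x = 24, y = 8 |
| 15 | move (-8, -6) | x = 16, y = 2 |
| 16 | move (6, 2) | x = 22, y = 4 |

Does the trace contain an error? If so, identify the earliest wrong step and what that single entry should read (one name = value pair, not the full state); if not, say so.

step 1: x = -1 + (5) = 4, y = -4 + (-6) = -10 -> checks out
step 2: x = 4 + (1) = 5, y = -10 + (8) = -2 -> confirmed correct
step 3: x = 5 + (0) = 5, y = -2 + (-7) = -9 -> no discrepancy
step 4: x = 5 + (4) = 9, y = -9 + (-2) = -11 -> consistent with the trace
step 5: x = 9 + (-8) = 1, y = -11 + (5) = -6 -> verified
step 6: x = 1 + (-2) = -1, y = -6 + (-6) = -12 -> consistent with the trace
step 7: x = -1 + (-1) = -2, y = -12 + (3) = -9 -> the recorded entry deviates here
The audit stops at step 7: the recorded entry is wrong and should be x = -2.

step 7, x = -2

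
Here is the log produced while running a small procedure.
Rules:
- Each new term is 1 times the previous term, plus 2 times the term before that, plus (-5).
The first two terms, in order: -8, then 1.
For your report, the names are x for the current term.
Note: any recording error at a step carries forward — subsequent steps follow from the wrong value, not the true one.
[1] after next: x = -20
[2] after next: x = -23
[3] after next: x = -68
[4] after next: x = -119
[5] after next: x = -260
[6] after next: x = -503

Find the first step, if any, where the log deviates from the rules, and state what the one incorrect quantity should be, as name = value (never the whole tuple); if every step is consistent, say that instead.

no error

Recomputing the run from the initial state:
step 1: x = -20
step 2: x = -23
step 3: x = -68
step 4: x = -119
step 5: x = -260
step 6: x = -503
This matches the log at every step.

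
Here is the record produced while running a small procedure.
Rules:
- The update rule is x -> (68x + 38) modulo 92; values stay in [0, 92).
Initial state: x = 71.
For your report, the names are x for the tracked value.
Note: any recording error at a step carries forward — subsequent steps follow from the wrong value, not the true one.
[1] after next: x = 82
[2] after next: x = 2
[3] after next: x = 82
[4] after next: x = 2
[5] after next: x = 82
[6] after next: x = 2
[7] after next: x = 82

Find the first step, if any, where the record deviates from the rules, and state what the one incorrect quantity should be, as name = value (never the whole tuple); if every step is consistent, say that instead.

no error

Recomputing the run from the initial state:
step 1: x = 82
step 2: x = 2
step 3: x = 82
step 4: x = 2
step 5: x = 82
step 6: x = 2
step 7: x = 82
This matches the record at every step.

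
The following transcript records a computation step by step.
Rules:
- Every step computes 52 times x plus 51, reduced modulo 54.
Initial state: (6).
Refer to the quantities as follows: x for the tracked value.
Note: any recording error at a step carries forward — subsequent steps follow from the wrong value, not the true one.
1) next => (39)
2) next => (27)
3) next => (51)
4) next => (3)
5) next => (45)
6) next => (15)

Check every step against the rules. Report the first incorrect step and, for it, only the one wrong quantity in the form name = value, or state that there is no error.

step 1: x = (52*6 + 51) mod 54 = 39 -> agrees with the transcript
step 2: x = (52*39 + 51) mod 54 = 27 -> in agreement
step 3: x = (52*27 + 51) mod 54 = 51 -> no discrepancy
step 4: x = (52*51 + 51) mod 54 = 3 -> in agreement
step 5: x = (52*3 + 51) mod 54 = 45 -> agrees with the transcript
step 6: x = (52*45 + 51) mod 54 = 15 -> matches
All steps check out; nothing to correct.

no error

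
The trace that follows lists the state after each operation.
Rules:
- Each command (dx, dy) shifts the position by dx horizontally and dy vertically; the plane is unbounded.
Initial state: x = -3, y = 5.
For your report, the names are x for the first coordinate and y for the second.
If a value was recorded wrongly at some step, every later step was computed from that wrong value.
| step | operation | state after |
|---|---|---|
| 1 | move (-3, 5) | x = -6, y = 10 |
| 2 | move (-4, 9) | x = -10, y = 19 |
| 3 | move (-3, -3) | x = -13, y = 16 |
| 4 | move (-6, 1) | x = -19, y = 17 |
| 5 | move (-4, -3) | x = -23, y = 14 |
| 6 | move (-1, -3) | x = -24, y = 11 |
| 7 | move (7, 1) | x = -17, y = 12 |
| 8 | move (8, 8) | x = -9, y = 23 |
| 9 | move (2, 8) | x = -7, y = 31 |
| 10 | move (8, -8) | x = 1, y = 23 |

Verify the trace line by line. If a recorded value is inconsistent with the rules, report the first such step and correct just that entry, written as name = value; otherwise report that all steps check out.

step 8, y = 20

1. x = -3 + (-3) = -6, y = 5 + (5) = 10 (consistent with the trace)
2. x = -6 + (-4) = -10, y = 10 + (9) = 19 (agrees with the trace)
3. x = -10 + (-3) = -13, y = 19 + (-3) = 16 (checks out)
4. x = -13 + (-6) = -19, y = 16 + (1) = 17 (verified)
5. x = -19 + (-4) = -23, y = 17 + (-3) = 14 (in agreement)
6. x = -23 + (-1) = -24, y = 14 + (-3) = 11 (confirmed correct)
7. x = -24 + (7) = -17, y = 11 + (1) = 12 (agrees with the trace)
8. x = -17 + (8) = -9, y = 12 + (8) = 20 (the entry is off here)
First deviation found at step 8; the corrected entry is y = 20.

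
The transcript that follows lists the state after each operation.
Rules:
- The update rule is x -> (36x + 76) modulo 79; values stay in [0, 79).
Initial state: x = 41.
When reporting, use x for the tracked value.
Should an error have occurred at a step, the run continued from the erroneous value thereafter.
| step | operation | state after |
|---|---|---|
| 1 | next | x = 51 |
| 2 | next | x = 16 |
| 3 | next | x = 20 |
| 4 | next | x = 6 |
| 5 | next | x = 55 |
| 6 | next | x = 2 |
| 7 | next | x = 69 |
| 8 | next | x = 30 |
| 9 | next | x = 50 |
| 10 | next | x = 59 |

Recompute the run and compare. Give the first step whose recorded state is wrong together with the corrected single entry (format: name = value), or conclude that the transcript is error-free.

step 8, x = 32

step 1: x = (36*41 + 76) mod 79 = 51 -> no discrepancy
step 2: x = (36*51 + 76) mod 79 = 16 -> confirmed correct
step 3: x = (36*16 + 76) mod 79 = 20 -> in agreement
step 4: x = (36*20 + 76) mod 79 = 6 -> agrees with the transcript
step 5: x = (36*6 + 76) mod 79 = 55 -> verified
step 6: x = (36*55 + 76) mod 79 = 2 -> consistent with the transcript
step 7: x = (36*2 + 76) mod 79 = 69 -> in agreement
step 8: x = (36*69 + 76) mod 79 = 32 -> the transcript has a different value
Conclusion: step 8 carries the first error; the entry should be x = 32.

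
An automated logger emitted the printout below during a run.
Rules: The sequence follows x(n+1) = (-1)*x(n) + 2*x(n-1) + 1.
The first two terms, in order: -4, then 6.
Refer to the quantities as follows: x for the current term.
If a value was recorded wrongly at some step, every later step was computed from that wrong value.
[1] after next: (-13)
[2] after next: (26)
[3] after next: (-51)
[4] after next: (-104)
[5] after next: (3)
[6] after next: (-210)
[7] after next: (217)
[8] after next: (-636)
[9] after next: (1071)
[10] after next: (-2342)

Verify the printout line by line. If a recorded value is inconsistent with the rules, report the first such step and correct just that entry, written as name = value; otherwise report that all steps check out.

Recomputing the run from the initial state:
step 1: x = -13
step 2: x = 26
step 3: x = -51
step 4: x = 104
step 5: x = -205
step 6: x = 414
step 7: x = -823
step 8: x = 1652
step 9: x = -3297
step 10: x = 6602
The first disagreement with the printout is at step 4, where the value should be x = 104.

step 4, x = 104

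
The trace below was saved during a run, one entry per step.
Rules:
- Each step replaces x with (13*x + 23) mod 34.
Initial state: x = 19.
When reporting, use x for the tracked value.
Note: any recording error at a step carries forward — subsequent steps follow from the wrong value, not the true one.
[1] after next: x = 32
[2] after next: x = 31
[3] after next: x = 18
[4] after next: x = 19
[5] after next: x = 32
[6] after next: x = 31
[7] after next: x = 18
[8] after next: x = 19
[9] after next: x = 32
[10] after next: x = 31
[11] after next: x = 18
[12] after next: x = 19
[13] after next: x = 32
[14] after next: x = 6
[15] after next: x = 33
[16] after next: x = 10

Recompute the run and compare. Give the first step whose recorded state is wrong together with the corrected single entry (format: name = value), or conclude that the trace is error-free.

step 14, x = 31

Recomputing the run from the initial state:
step 1: x = 32
step 2: x = 31
step 3: x = 18
step 4: x = 19
step 5: x = 32
step 6: x = 31
step 7: x = 18
step 8: x = 19
step 9: x = 32
step 10: x = 31
step 11: x = 18
step 12: x = 19
step 13: x = 32
step 14: x = 31
step 15: x = 18
step 16: x = 19
The first disagreement with the trace is at step 14, where the value should be x = 31.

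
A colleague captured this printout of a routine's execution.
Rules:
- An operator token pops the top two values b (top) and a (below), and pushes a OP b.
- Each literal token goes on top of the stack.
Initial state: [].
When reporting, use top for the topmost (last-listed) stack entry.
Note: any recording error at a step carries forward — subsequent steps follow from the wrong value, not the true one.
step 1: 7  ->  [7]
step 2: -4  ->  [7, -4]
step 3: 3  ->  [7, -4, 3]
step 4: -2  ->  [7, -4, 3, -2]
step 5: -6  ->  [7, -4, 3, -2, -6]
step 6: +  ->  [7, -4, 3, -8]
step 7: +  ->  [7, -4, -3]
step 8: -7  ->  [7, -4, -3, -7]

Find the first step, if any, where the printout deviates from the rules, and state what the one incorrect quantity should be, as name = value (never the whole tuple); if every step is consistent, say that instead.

1. push 7: top = 7 (agrees with the printout)
2. push -4: top = -4 (verified)
3. push 3: top = 3 (verified)
4. push -2: top = -2 (consistent with the printout)
5. push -6: top = -6 (no discrepancy)
6. -2 + -6 = -8 (checks out)
7. 3 + -8 = -5 (the entry is off here)
That makes step 7 the first incorrect line — top = -5 is what it should show.

step 7, top = -5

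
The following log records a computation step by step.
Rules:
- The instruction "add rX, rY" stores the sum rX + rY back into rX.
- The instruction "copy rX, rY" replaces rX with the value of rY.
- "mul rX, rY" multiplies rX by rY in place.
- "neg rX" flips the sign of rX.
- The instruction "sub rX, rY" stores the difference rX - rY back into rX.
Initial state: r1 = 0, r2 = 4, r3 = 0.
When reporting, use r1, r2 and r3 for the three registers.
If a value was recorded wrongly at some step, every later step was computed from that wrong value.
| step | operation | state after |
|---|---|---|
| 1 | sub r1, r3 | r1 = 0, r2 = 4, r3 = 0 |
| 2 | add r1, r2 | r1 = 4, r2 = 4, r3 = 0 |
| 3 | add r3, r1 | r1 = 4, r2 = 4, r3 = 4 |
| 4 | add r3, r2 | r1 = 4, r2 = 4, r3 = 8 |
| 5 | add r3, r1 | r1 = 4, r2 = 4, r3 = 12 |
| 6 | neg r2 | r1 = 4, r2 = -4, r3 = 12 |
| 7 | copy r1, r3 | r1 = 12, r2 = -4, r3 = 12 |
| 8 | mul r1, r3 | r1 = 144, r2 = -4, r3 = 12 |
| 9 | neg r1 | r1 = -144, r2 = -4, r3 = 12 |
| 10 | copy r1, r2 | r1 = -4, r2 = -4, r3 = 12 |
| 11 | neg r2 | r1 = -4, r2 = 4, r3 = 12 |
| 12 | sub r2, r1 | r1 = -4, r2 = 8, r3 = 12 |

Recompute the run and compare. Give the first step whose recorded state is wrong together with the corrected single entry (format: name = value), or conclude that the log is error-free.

no error

1. r1 = 0 - 0 = 0 (exactly as logged)
2. r1 = 0 + 4 = 4 (exactly as logged)
3. r3 = 0 + 4 = 4 (same as recorded)
4. r3 = 4 + 4 = 8 (no discrepancy)
5. r3 = 8 + 4 = 12 (confirmed correct)
6. r2 = -(4) = -4 (exactly as logged)
7. r1 = 12 (no discrepancy)
8. r1 = 12 * 12 = 144 (consistent with the log)
9. r1 = -(144) = -144 (exactly as logged)
10. r1 = -4 (checks out)
11. r2 = -(-4) = 4 (exactly as logged)
12. r2 = 4 - -4 = 8 (exactly as logged)
Each recorded entry agrees with the recomputation.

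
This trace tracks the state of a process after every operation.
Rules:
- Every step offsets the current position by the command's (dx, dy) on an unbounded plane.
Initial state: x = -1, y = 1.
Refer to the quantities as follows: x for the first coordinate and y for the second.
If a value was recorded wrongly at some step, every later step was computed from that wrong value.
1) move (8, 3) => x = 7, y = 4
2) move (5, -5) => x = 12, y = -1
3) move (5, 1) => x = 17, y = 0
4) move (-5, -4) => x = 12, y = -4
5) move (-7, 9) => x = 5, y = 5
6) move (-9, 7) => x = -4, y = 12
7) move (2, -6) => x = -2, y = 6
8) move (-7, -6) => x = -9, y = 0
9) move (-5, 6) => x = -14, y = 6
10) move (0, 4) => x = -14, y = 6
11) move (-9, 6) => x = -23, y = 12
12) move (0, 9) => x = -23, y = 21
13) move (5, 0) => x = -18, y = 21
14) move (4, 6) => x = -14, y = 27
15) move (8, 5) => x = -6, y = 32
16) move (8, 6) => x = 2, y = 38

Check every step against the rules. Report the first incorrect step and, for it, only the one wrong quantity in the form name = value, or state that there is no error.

step 10, y = 10

Recomputing the run from the initial state:
step 1: x = 7, y = 4
step 2: x = 12, y = -1
step 3: x = 17, y = 0
step 4: x = 12, y = -4
step 5: x = 5, y = 5
step 6: x = -4, y = 12
step 7: x = -2, y = 6
step 8: x = -9, y = 0
step 9: x = -14, y = 6
step 10: x = -14, y = 10
step 11: x = -23, y = 16
step 12: x = -23, y = 25
step 13: x = -18, y = 25
step 14: x = -14, y = 31
step 15: x = -6, y = 36
step 16: x = 2, y = 42
The first disagreement with the trace is at step 10, where the value should be y = 10.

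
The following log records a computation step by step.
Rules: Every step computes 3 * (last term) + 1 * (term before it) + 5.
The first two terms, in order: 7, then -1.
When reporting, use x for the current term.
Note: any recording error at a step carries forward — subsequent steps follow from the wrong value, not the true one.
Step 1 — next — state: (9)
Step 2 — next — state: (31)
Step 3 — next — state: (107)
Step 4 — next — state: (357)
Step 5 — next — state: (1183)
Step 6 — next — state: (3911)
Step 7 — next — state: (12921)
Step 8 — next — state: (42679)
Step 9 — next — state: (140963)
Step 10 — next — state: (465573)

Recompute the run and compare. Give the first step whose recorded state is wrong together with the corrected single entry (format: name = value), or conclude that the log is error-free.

no error

Recomputing the run from the initial state:
step 1: x = 9
step 2: x = 31
step 3: x = 107
step 4: x = 357
step 5: x = 1183
step 6: x = 3911
step 7: x = 12921
step 8: x = 42679
step 9: x = 140963
step 10: x = 465573
This matches the log at every step.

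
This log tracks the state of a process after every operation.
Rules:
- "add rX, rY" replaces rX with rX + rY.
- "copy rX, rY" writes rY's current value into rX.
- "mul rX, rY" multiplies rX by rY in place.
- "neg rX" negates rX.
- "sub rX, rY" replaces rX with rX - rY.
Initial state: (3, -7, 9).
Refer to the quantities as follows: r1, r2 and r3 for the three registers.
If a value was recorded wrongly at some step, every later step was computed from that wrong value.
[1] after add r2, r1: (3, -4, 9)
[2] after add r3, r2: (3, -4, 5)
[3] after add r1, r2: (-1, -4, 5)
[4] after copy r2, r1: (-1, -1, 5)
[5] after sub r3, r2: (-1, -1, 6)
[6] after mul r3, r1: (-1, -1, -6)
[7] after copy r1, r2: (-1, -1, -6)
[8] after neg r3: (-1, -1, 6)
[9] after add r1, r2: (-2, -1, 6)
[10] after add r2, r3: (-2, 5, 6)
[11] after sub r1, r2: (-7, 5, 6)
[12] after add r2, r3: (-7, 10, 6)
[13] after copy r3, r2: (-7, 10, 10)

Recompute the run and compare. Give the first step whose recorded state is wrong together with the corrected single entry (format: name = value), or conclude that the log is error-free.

step 12, r2 = 11

Recomputing the run from the initial state:
step 1: r1 = 3, r2 = -4, r3 = 9
step 2: r1 = 3, r2 = -4, r3 = 5
step 3: r1 = -1, r2 = -4, r3 = 5
step 4: r1 = -1, r2 = -1, r3 = 5
step 5: r1 = -1, r2 = -1, r3 = 6
step 6: r1 = -1, r2 = -1, r3 = -6
step 7: r1 = -1, r2 = -1, r3 = -6
step 8: r1 = -1, r2 = -1, r3 = 6
step 9: r1 = -2, r2 = -1, r3 = 6
step 10: r1 = -2, r2 = 5, r3 = 6
step 11: r1 = -7, r2 = 5, r3 = 6
step 12: r1 = -7, r2 = 11, r3 = 6
step 13: r1 = -7, r2 = 11, r3 = 11
The first disagreement with the log is at step 12, where the value should be r2 = 11.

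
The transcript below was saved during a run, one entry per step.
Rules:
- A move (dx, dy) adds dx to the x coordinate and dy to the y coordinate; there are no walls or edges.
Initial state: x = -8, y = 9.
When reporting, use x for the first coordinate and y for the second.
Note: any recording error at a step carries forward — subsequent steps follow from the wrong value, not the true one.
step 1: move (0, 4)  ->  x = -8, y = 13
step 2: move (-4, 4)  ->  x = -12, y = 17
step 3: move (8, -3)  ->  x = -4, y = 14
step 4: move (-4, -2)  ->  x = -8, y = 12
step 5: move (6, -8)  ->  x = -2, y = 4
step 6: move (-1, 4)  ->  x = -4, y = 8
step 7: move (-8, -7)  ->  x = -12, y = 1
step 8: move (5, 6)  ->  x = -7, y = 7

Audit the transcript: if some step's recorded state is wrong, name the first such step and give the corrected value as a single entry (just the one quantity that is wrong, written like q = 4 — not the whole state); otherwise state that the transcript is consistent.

step 6, x = -3

step 1: x = -8 + (0) = -8, y = 9 + (4) = 13 -> exactly as logged
step 2: x = -8 + (-4) = -12, y = 13 + (4) = 17 -> exactly as logged
step 3: x = -12 + (8) = -4, y = 17 + (-3) = 14 -> in agreement
step 4: x = -4 + (-4) = -8, y = 14 + (-2) = 12 -> agrees with the transcript
step 5: x = -8 + (6) = -2, y = 12 + (-8) = 4 -> same as recorded
step 6: x = -2 + (-1) = -3, y = 4 + (4) = 8 -> the transcript has a different value
Step 6 is the first one off; corrected, x = -3.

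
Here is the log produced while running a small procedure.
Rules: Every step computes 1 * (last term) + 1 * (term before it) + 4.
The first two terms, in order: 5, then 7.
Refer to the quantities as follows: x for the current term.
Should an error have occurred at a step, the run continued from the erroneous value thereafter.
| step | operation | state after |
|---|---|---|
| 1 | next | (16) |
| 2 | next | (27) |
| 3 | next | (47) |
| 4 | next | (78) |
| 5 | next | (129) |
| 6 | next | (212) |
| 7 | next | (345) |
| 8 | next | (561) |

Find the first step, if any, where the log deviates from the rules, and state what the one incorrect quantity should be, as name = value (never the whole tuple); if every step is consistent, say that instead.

step 6, x = 211

Step 1: x = 1*(7) + (1)*(5) + (4) = 16 — in agreement.
Step 2: x = 1*(16) + (1)*(7) + (4) = 27 — verified.
Step 3: x = 1*(27) + (1)*(16) + (4) = 47 — in agreement.
Step 4: x = 1*(47) + (1)*(27) + (4) = 78 — agrees with the log.
Step 5: x = 1*(78) + (1)*(47) + (4) = 129 — agrees with the log.
Step 6: x = 1*(129) + (1)*(78) + (4) = 211 — a discrepancy with the log.
First incorrect step: 6; the correct value is x = 211.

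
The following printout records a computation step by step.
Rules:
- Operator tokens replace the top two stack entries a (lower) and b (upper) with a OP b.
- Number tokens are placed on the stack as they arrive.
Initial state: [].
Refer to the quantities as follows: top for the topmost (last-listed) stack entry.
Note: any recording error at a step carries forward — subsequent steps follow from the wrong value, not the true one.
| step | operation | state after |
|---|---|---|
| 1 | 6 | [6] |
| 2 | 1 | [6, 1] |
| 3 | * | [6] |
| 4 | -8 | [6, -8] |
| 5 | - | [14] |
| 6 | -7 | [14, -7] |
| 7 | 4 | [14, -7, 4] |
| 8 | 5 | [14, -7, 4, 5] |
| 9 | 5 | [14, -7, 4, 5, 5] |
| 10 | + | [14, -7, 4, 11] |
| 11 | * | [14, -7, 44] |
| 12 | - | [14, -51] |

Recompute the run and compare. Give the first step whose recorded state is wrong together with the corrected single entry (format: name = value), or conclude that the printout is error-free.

Recomputing the run from the initial state:
step 1: [6]
step 2: [6, 1]
step 3: [6]
step 4: [6, -8]
step 5: [14]
step 6: [14, -7]
step 7: [14, -7, 4]
step 8: [14, -7, 4, 5]
step 9: [14, -7, 4, 5, 5]
step 10: [14, -7, 4, 10]
step 11: [14, -7, 40]
step 12: [14, -47]
The first disagreement with the printout is at step 10, where the value should be top = 10.

step 10, top = 10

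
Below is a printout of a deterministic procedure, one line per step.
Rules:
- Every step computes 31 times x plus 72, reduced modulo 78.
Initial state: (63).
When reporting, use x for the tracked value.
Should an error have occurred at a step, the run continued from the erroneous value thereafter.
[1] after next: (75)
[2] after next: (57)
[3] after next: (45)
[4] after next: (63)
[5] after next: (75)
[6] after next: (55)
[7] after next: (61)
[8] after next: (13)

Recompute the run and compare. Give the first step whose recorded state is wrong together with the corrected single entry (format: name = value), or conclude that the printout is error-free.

step 1: x = (31*63 + 72) mod 78 = 75 -> checks out
step 2: x = (31*75 + 72) mod 78 = 57 -> checks out
step 3: x = (31*57 + 72) mod 78 = 45 -> no discrepancy
step 4: x = (31*45 + 72) mod 78 = 63 -> agrees with the printout
step 5: x = (31*63 + 72) mod 78 = 75 -> checks out
step 6: x = (31*75 + 72) mod 78 = 57 -> the printout has a different value
Step 6 is the first one off; corrected, x = 57.

step 6, x = 57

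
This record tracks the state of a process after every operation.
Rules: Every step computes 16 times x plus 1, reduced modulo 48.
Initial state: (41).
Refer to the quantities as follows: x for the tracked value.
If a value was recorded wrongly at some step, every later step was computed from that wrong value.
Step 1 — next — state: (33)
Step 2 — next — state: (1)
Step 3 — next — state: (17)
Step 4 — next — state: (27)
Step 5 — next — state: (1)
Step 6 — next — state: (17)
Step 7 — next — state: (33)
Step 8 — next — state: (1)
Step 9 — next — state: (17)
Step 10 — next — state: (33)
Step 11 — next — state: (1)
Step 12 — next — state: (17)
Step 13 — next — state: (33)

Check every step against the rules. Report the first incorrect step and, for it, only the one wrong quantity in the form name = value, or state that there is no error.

step 4, x = 33

step 1: x = (16*41 + 1) mod 48 = 33 -> matches
step 2: x = (16*33 + 1) mod 48 = 1 -> verified
step 3: x = (16*1 + 1) mod 48 = 17 -> agrees with the record
step 4: x = (16*17 + 1) mod 48 = 33 -> a discrepancy with the record
That makes step 4 the first incorrect line — x = 33 is what it should show.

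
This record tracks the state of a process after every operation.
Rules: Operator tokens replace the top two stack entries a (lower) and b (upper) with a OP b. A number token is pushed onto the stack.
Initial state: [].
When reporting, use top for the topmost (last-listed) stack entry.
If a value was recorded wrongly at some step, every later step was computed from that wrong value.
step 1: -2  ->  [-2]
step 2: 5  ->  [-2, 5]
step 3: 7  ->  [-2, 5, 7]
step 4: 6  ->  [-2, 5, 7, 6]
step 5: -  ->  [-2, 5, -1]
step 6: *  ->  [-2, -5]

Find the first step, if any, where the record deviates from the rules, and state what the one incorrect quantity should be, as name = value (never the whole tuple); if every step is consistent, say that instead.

Step 1: push -2: top = -2 — same as recorded.
Step 2: push 5: top = 5 — exactly as logged.
Step 3: push 7: top = 7 — consistent with the record.
Step 4: push 6: top = 6 — confirmed correct.
Step 5: 7 - 6 = 1 — a discrepancy with the record.
Step 5 is the first one off; corrected, top = 1.

step 5, top = 1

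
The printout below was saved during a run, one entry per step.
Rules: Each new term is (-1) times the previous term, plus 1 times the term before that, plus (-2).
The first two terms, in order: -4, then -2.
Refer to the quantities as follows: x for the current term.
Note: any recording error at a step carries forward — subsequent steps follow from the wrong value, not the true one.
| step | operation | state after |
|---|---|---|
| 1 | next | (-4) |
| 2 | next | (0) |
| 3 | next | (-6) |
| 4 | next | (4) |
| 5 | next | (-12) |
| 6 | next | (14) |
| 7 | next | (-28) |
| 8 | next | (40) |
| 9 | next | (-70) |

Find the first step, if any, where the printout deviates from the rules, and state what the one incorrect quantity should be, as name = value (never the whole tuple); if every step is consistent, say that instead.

no error

1. x = -1*(-2) + (1)*(-4) + (-2) = -4 (in agreement)
2. x = -1*(-4) + (1)*(-2) + (-2) = 0 (verified)
3. x = -1*(0) + (1)*(-4) + (-2) = -6 (checks out)
4. x = -1*(-6) + (1)*(0) + (-2) = 4 (matches)
5. x = -1*(4) + (1)*(-6) + (-2) = -12 (verified)
6. x = -1*(-12) + (1)*(4) + (-2) = 14 (in agreement)
7. x = -1*(14) + (1)*(-12) + (-2) = -28 (consistent with the printout)
8. x = -1*(-28) + (1)*(14) + (-2) = 40 (confirmed correct)
9. x = -1*(40) + (1)*(-28) + (-2) = -70 (exactly as logged)
Every step is consistent.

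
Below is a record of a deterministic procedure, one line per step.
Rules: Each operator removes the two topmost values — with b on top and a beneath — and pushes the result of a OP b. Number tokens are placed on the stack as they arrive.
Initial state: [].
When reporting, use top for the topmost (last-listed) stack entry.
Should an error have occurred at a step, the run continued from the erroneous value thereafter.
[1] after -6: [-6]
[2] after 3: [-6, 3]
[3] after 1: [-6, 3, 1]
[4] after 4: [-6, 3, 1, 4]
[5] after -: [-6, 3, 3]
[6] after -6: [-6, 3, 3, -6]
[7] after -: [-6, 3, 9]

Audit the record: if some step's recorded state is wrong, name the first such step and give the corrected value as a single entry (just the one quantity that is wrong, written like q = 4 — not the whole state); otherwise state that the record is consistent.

step 5, top = -3

step 1: push -6: top = -6 -> matches
step 2: push 3: top = 3 -> verified
step 3: push 1: top = 1 -> exactly as logged
step 4: push 4: top = 4 -> same as recorded
step 5: 1 - 4 = -3 -> not what was recorded
Step 5 is the first one off; corrected, top = -3.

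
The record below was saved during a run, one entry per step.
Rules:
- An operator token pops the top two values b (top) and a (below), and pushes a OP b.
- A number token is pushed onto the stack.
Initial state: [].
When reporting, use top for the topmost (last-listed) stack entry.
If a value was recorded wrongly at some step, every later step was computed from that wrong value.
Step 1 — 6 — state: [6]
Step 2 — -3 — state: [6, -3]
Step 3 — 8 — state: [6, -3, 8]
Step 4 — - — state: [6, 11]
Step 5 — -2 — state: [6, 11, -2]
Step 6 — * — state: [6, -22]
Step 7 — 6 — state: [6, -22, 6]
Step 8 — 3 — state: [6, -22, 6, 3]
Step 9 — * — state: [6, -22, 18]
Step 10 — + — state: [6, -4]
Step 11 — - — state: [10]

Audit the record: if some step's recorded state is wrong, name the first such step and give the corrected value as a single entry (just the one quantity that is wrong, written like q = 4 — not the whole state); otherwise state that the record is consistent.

step 4, top = -11

Step 1: push 6: top = 6 — no discrepancy.
Step 2: push -3: top = -3 — confirmed correct.
Step 3: push 8: top = 8 — in agreement.
Step 4: -3 - 8 = -11 — a discrepancy with the record.
Step 4 is the first one off; corrected, top = -11.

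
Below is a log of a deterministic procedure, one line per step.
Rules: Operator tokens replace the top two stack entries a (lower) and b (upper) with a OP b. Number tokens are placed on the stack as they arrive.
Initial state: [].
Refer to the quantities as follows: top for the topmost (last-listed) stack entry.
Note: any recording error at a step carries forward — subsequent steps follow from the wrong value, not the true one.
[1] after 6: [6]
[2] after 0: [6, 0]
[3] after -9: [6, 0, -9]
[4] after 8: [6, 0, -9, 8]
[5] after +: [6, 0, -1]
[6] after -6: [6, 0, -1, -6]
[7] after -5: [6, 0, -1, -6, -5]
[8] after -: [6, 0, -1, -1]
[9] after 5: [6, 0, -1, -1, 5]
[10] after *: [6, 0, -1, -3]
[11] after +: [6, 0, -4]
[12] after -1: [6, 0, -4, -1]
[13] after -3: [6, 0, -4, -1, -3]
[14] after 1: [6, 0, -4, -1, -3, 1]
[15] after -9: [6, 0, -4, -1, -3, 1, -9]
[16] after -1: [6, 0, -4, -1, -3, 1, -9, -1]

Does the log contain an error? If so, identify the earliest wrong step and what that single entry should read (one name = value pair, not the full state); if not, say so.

Step 1: push 6: top = 6 — matches.
Step 2: push 0: top = 0 — same as recorded.
Step 3: push -9: top = -9 — checks out.
Step 4: push 8: top = 8 — verified.
Step 5: -9 + 8 = -1 — in agreement.
Step 6: push -6: top = -6 — confirmed correct.
Step 7: push -5: top = -5 — no discrepancy.
Step 8: -6 - -5 = -1 — consistent with the log.
Step 9: push 5: top = 5 — confirmed correct.
Step 10: -1 * 5 = -5 — the log has a different value.
That makes step 10 the first incorrect line — top = -5 is what it should show.

step 10, top = -5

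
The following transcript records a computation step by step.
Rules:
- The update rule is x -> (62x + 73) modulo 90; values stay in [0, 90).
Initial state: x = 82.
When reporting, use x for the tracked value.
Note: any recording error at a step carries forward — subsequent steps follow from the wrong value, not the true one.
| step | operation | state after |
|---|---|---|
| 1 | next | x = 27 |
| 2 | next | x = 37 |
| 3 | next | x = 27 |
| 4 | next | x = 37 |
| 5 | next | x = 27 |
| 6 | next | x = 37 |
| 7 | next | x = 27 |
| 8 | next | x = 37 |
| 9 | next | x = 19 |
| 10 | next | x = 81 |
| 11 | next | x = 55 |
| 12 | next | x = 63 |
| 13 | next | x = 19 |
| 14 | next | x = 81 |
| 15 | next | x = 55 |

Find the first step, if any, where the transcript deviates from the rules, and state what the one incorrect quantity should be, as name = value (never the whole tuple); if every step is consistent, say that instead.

step 9, x = 27

Recomputing the run from the initial state:
step 1: x = 27
step 2: x = 37
step 3: x = 27
step 4: x = 37
step 5: x = 27
step 6: x = 37
step 7: x = 27
step 8: x = 37
step 9: x = 27
step 10: x = 37
step 11: x = 27
step 12: x = 37
step 13: x = 27
step 14: x = 37
step 15: x = 27
The first disagreement with the transcript is at step 9, where the value should be x = 27.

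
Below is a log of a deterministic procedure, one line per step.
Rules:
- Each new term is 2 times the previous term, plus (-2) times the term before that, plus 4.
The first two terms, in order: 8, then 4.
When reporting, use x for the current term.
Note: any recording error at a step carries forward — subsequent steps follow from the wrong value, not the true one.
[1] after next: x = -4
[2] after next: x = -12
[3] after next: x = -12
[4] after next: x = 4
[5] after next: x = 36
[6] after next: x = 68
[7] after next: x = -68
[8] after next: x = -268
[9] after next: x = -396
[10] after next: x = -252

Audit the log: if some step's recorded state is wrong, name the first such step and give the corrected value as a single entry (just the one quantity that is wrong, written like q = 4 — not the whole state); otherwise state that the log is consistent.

Step 1: x = 2*(4) + (-2)*(8) + (4) = -4 — confirmed correct.
Step 2: x = 2*(-4) + (-2)*(4) + (4) = -12 — same as recorded.
Step 3: x = 2*(-12) + (-2)*(-4) + (4) = -12 — agrees with the log.
Step 4: x = 2*(-12) + (-2)*(-12) + (4) = 4 — checks out.
Step 5: x = 2*(4) + (-2)*(-12) + (4) = 36 — verified.
Step 6: x = 2*(36) + (-2)*(4) + (4) = 68 — consistent with the log.
Step 7: x = 2*(68) + (-2)*(36) + (4) = 68 — this is not what the log shows.
First incorrect step: 7; the correct value is x = 68.

step 7, x = 68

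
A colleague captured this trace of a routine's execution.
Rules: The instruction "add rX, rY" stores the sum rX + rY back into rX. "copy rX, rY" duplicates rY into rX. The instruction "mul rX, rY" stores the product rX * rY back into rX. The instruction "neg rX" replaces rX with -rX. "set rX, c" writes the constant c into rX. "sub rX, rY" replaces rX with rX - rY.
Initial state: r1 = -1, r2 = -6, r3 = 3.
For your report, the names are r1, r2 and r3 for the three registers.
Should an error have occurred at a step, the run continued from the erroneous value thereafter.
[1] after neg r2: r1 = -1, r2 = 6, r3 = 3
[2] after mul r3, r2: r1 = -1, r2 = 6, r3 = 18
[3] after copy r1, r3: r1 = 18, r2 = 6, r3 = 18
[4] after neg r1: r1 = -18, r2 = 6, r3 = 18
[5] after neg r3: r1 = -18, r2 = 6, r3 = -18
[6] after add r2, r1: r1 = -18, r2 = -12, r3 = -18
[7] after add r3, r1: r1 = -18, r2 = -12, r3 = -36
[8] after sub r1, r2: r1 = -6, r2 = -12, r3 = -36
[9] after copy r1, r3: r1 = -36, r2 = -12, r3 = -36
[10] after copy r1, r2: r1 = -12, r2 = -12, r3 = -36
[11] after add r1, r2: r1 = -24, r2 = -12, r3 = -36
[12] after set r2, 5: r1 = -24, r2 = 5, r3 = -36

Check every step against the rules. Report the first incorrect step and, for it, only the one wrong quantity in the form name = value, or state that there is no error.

no error

Step 1: r2 = -(-6) = 6 — same as recorded.
Step 2: r3 = 3 * 6 = 18 — no discrepancy.
Step 3: r1 = 18 — no discrepancy.
Step 4: r1 = -(18) = -18 — consistent with the trace.
Step 5: r3 = -(18) = -18 — verified.
Step 6: r2 = 6 + -18 = -12 — no discrepancy.
Step 7: r3 = -18 + -18 = -36 — verified.
Step 8: r1 = -18 - -12 = -6 — no discrepancy.
Step 9: r1 = -36 — agrees with the trace.
Step 10: r1 = -12 — in agreement.
Step 11: r1 = -12 + -12 = -24 — confirmed correct.
Step 12: r2 = 5 — in agreement.
All entries verified; no error found.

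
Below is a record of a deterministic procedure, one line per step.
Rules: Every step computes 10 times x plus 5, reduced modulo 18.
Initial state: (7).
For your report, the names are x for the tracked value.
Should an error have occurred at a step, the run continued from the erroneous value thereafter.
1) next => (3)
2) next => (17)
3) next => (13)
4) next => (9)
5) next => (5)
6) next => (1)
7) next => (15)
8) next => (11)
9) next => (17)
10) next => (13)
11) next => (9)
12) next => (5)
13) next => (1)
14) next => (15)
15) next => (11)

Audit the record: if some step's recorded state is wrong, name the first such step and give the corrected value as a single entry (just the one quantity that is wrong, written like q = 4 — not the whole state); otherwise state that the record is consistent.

step 9, x = 7

Step 1: x = (10*7 + 5) mod 18 = 3 — same as recorded.
Step 2: x = (10*3 + 5) mod 18 = 17 — agrees with the record.
Step 3: x = (10*17 + 5) mod 18 = 13 — exactly as logged.
Step 4: x = (10*13 + 5) mod 18 = 9 — verified.
Step 5: x = (10*9 + 5) mod 18 = 5 — matches.
Step 6: x = (10*5 + 5) mod 18 = 1 — matches.
Step 7: x = (10*1 + 5) mod 18 = 15 — exactly as logged.
Step 8: x = (10*15 + 5) mod 18 = 11 — checks out.
Step 9: x = (10*11 + 5) mod 18 = 7 — the entry is off here.
Conclusion: step 9 carries the first error; the entry should be x = 7.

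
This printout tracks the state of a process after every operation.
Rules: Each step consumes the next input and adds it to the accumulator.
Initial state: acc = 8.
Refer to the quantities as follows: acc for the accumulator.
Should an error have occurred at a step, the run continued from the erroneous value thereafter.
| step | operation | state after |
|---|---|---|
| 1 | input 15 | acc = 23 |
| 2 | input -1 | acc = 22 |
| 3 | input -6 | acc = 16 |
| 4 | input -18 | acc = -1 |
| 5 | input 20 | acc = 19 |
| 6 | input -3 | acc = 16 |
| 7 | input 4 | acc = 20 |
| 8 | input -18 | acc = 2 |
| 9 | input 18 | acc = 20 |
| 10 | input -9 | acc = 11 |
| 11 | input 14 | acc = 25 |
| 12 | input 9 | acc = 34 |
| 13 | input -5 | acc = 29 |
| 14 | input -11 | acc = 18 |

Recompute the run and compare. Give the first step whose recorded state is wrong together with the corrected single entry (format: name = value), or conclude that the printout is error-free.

step 4, acc = -2

step 1: acc = 8 + 15 = 23 -> in agreement
step 2: acc = 23 + -1 = 22 -> confirmed correct
step 3: acc = 22 + -6 = 16 -> consistent with the printout
step 4: acc = 16 + -18 = -2 -> the printout disagrees here
Step 4 is the first one off; corrected, acc = -2.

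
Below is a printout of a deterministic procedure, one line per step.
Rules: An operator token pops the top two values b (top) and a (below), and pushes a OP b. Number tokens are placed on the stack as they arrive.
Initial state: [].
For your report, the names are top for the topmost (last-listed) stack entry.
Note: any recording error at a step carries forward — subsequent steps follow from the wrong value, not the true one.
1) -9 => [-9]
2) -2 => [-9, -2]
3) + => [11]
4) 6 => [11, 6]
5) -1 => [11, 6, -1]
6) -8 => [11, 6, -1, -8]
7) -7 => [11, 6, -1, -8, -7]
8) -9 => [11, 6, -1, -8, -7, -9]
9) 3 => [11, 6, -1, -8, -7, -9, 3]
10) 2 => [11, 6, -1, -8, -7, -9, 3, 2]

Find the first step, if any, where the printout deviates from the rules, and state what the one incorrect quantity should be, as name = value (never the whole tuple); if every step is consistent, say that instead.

step 3, top = -11

Recomputing the run from the initial state:
step 1: [-9]
step 2: [-9, -2]
step 3: [-11]
step 4: [-11, 6]
step 5: [-11, 6, -1]
step 6: [-11, 6, -1, -8]
step 7: [-11, 6, -1, -8, -7]
step 8: [-11, 6, -1, -8, -7, -9]
step 9: [-11, 6, -1, -8, -7, -9, 3]
step 10: [-11, 6, -1, -8, -7, -9, 3, 2]
The first disagreement with the printout is at step 3, where the value should be top = -11.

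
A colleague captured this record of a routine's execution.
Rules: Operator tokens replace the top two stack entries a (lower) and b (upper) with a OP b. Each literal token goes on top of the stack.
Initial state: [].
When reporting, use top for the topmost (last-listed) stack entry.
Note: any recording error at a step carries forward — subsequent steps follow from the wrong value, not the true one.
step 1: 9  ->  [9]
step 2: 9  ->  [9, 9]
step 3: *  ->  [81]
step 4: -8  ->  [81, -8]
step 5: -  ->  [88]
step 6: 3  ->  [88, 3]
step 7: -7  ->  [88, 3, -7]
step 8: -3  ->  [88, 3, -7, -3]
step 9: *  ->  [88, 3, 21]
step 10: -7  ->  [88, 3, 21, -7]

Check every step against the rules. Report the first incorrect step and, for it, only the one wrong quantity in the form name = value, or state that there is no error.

step 5, top = 89

Recomputing the run from the initial state:
step 1: [9]
step 2: [9, 9]
step 3: [81]
step 4: [81, -8]
step 5: [89]
step 6: [89, 3]
step 7: [89, 3, -7]
step 8: [89, 3, -7, -3]
step 9: [89, 3, 21]
step 10: [89, 3, 21, -7]
The first disagreement with the record is at step 5, where the value should be top = 89.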